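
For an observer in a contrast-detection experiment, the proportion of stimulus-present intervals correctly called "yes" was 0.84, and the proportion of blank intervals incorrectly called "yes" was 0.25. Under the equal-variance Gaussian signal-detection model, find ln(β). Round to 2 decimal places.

z(0.84) = 0.994, z(0.25) = -0.674
ln β = −½·[z(H)² − z(FA)²] = −0.5 × (0.988 − 0.454) = -0.267

ln β = -0.27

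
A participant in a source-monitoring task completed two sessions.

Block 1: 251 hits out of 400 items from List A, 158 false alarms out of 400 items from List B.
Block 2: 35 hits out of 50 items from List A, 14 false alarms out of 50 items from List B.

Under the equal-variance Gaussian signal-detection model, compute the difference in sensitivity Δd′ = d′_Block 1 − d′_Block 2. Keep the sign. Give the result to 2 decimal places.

Δd′ = -0.52

Block 1: z(0.6275) = 0.325, z(0.3950) = -0.266, d' = 0.591
Block 2: z(0.7000) = 0.524, z(0.2800) = -0.583, d' = 1.107
Δd' = d'_Block 1 − d'_Block 2 = 0.591 − 1.107 = -0.516
Block 2 has the higher sensitivity.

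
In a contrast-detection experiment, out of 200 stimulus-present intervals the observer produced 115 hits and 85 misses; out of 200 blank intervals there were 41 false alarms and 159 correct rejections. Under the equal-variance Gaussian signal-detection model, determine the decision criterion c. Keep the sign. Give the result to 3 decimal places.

c = 0.317

H = 115/200 = 0.5750
FA = 41/200 = 0.2050
Φ⁻¹(H) = Φ⁻¹(0.5750) = 0.1891
Φ⁻¹(FA) = Φ⁻¹(0.2050) = -0.8239
c = −½·[z(H) + z(FA)] = −0.5 × (0.1891 + (-0.8239)) = 0.3174
c > 0: the observer has a conservative response bias.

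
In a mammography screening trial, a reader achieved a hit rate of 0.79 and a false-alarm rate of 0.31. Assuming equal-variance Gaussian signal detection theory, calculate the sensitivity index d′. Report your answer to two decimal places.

Φ⁻¹(0.79) = 0.806, Φ⁻¹(0.31) = -0.496
d' = z(H) − z(FA) = 0.806 − (-0.496) = 1.302

d′ = 1.30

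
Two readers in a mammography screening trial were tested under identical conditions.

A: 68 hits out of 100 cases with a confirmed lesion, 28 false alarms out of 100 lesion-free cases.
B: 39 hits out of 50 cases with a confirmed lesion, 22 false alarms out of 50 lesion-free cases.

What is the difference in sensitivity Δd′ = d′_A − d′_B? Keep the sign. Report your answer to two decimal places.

Δd′ = 0.13

A: z(0.6800) = 0.468, z(0.2800) = -0.583, d' = 1.051
B: z(0.7800) = 0.772, z(0.4400) = -0.151, d' = 0.923
Δd' = d'_A − d'_B = 1.051 − 0.923 = 0.128
A has the higher sensitivity.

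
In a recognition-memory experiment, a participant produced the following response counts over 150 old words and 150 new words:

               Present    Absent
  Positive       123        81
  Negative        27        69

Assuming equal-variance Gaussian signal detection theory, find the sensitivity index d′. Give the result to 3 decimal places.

d′ = 0.815

H = 123/150 = 0.8200
FA = 81/150 = 0.5400
Φ⁻¹(H) = 0.9154
Φ⁻¹(FA) = 0.1004
d' = z(H) − z(FA) = 0.9154 − 0.1004 = 0.8150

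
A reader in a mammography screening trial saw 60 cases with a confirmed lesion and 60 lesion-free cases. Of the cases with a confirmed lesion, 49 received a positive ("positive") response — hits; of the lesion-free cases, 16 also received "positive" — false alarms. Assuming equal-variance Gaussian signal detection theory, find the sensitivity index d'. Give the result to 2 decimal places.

H = 49/60 = 0.8167
FA = 16/60 = 0.2667
z(H) = 0.9029
z(FA) = -0.6228
d' = z(H) − z(FA) = 0.9029 − (-0.6228) = 1.5257

d' = 1.53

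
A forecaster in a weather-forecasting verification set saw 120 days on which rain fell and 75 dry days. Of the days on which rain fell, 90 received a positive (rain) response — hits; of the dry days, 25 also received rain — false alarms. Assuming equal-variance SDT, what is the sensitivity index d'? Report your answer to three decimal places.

H = 90/120 = 0.7500
FA = 25/75 = 0.3333
Φ⁻¹(H) = Φ⁻¹(0.7500) = 0.6745
Φ⁻¹(FA) = Φ⁻¹(0.3333) = -0.4308
d' = z(H) − z(FA) = 0.6745 − (-0.4308) = 1.1053

d' = 1.105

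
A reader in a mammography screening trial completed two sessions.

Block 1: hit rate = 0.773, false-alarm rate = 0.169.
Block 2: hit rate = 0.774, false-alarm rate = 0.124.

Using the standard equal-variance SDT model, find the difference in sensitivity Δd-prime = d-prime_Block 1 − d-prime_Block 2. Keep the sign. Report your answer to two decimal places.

Block 1: z(0.773) = 0.749, z(0.169) = -0.958, d' = 1.707
Block 2: z(0.774) = 0.752, z(0.124) = -1.155, d' = 1.907
Δd' = d'_Block 1 − d'_Block 2 = 1.707 − 1.907 = -0.200
Block 2 has the higher sensitivity.

Δd-prime = -0.20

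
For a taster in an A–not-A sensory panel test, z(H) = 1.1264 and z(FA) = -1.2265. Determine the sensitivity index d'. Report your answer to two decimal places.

d' = 2.35

d' = z(H) − z(FA) = 1.1264 − (-1.2265) = 2.3529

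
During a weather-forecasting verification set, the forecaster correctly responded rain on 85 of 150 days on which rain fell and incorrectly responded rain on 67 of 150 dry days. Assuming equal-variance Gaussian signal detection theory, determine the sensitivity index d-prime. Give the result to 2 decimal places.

H = 85/150 = 0.5667
FA = 67/150 = 0.4467
Φ⁻¹(H) = 0.168
Φ⁻¹(FA) = -0.134
d' = z(H) − z(FA) = 0.168 − (-0.134) = 0.302

d-prime = 0.30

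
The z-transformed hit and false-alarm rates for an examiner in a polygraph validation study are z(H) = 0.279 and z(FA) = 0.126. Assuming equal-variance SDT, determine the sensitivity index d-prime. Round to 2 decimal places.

d-prime = 0.15

d' = z(H) − z(FA) = 0.279 − 0.126 = 0.153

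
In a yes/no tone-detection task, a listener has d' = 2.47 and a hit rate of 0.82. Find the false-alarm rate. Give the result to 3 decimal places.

z(hit rate) = z(0.82) = 0.9154
z(FA) = z(H) − d' = 0.9154 − 2.47 = -1.5546
false-alarm rate = Φ(-1.5546) = 0.0600

false-alarm rate = 0.060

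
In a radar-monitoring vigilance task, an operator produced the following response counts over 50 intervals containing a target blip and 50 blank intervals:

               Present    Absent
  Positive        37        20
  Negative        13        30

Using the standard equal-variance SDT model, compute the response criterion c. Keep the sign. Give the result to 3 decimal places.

H = 37/50 = 0.7400
FA = 20/50 = 0.4000
z(H) = z(0.7400) = 0.6433
z(FA) = z(0.4000) = -0.2533
c = −½·[z(H) + z(FA)] = −0.5 × (0.6433 + (-0.2533)) = -0.1950

c = -0.195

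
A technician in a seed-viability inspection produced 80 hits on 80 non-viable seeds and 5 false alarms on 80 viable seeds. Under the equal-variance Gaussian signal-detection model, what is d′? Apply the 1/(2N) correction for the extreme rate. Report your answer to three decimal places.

d′ = 4.032

The hit rate is 80/80 = 1, so apply the 1/(2N) correction: H → 1 − 1/(2·80) = 0.99375.
z(H) = z(0.99375) = 2.4977
z(FA) = z(0.06250) = -1.5341
d' = 2.4977 − (-1.5341) = 4.0318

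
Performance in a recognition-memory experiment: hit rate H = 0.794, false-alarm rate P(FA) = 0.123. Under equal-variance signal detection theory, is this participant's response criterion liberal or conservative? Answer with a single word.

conservative

z(H) = 0.820, z(FA) = -1.160
c = −½·(z(H) + z(FA)) = 0.170
c > 0 → conservative criterion (biased toward responding “no”).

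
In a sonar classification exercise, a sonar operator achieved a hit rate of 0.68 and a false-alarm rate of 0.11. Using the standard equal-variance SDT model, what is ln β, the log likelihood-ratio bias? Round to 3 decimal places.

Φ⁻¹(H) = 0.4677
Φ⁻¹(FA) = -1.2265
ln β = −½·[z(H)² − z(FA)²] = −0.5 × (0.2187 − 1.5043) = 0.6428

ln β = 0.643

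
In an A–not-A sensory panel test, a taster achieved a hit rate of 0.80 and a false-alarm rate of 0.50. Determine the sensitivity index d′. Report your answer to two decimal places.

d′ = 0.84

z(0.80) = 0.8416, z(0.50) = 0.0000
d' = z(H) − z(FA) = 0.8416 − 0.0000 = 0.8416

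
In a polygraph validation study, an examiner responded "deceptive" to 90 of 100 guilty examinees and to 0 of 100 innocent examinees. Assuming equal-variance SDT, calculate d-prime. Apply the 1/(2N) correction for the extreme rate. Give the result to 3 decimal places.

d-prime = 3.857

The false-alarm rate is 0/100 = 0, so apply the 1/(2N) correction: FA → 1/(2·100) = 0.00500.
z(H) = z(0.90000) = 1.2816
z(FA) = z(0.00500) = -2.5758
d' = 1.2816 − (-2.5758) = 3.8574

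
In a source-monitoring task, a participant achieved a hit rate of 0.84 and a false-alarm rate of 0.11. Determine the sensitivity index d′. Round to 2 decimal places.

z(H) = z(0.84) = 0.9945
z(FA) = z(0.11) = -1.2265
d' = z(H) − z(FA) = 0.9945 − (-1.2265) = 2.2210

d′ = 2.22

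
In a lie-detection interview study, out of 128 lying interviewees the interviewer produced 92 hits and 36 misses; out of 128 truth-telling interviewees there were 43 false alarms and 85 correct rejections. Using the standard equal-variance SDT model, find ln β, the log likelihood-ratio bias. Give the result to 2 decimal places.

ln β = -0.08

H = 92/128 = 0.7188
FA = 43/128 = 0.3359
z(H) = z(0.7188) = 0.579
z(FA) = z(0.3359) = -0.424
ln β = −½·[z(H)² − z(FA)²] = −0.5 × (0.335 − 0.180) = -0.0775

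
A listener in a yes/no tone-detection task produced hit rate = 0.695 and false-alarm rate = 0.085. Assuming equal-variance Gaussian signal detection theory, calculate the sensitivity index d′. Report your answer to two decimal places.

d′ = 1.88

Φ⁻¹(0.695) = 0.510, Φ⁻¹(0.085) = -1.372
d' = z(H) − z(FA) = 0.510 − (-1.372) = 1.882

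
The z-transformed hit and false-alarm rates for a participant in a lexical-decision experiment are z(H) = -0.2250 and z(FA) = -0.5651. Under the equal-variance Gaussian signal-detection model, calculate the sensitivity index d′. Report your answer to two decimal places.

d′ = 0.34

d' = z(H) − z(FA) = -0.2250 − (-0.5651) = 0.3401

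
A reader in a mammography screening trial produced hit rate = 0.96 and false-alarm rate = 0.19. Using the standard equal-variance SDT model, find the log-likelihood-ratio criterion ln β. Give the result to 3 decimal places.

z(H) = z(0.96) = 1.7507
z(FA) = z(0.19) = -0.8779
ln β = −½·[z(H)² − z(FA)²] = −0.5 × (3.0650 − 0.7707) = -1.14715

ln β = -1.147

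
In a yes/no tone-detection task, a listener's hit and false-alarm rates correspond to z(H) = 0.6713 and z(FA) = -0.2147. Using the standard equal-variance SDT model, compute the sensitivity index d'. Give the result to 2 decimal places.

d' = 0.89

d' = z(H) − z(FA) = 0.6713 − (-0.2147) = 0.8860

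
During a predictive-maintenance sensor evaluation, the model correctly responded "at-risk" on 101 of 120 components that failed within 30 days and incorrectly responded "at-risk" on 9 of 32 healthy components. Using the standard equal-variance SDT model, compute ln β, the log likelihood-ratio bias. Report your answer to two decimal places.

ln β = -0.33

H = 101/120 = 0.8417
FA = 9/32 = 0.2812
z(0.8417) = 1.001, z(0.2812) = -0.579
ln β = −½·[z(H)² − z(FA)²] = −0.5 × (1.002 − 0.335) = -0.3335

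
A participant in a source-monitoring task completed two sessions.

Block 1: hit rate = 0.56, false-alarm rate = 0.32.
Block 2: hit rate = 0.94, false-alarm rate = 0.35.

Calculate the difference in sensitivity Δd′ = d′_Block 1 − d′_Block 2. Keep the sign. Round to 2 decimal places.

Block 1: z(0.56) = 0.151, z(0.32) = -0.468, d' = 0.619
Block 2: z(0.94) = 1.555, z(0.35) = -0.385, d' = 1.940
Δd' = d'_Block 1 − d'_Block 2 = 0.619 − 1.940 = -1.321
Block 2 has the higher sensitivity.

Δd′ = -1.32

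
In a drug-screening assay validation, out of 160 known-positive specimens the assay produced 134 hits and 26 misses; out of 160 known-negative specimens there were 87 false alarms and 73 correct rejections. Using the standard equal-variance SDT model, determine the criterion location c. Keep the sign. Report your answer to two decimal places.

H = 134/160 = 0.8375
FA = 87/160 = 0.5437
z(H) = z(0.8375) = 0.984
z(FA) = z(0.5437) = 0.110
c = −½·[z(H) + z(FA)] = −0.5 × (0.984 + 0.110) = -0.547

c = -0.55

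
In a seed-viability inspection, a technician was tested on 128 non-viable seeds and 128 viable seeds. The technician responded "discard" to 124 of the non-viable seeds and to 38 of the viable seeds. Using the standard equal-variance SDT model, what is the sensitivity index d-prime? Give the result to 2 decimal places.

H = 124/128 = 0.9688
FA = 38/128 = 0.2969
Φ⁻¹(0.9688) = 1.863, Φ⁻¹(0.2969) = -0.533
d' = z(H) − z(FA) = 1.863 − (-0.533) = 2.396

d-prime = 2.40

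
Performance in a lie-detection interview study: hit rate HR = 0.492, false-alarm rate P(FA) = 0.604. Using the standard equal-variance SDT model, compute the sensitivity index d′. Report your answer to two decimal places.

d′ = -0.28

z(0.492) = -0.0201, z(0.604) = 0.2637
d' = z(H) − z(FA) = -0.0201 − 0.2637 = -0.2838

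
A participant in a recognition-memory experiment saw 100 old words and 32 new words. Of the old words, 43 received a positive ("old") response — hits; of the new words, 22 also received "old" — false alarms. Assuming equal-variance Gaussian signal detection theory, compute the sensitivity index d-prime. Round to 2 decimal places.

H = 43/100 = 0.4300
FA = 22/32 = 0.6875
z(H) = z(0.4300) = -0.176
z(FA) = z(0.6875) = 0.489
d' = z(H) − z(FA) = -0.176 − 0.489 = -0.665

d-prime = -0.67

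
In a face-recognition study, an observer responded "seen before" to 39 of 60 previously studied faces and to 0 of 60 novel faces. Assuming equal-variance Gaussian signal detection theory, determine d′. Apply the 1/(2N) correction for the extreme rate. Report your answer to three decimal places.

The false-alarm rate is 0/60 = 0, so apply the 1/(2N) correction: FA → 1/(2·60) = 0.00833.
z(H) = z(0.65000) = 0.3853
z(FA) = z(0.00833) = -2.3941
d' = 0.3853 − (-2.3941) = 2.7794

d′ = 2.779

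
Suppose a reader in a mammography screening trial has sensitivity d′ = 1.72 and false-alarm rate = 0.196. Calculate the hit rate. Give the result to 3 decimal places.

z(false-alarm rate) = z(0.196) = -0.8560
z(H) = z(FA) + d' = -0.8560 + 1.72 = 0.8640
hit rate = Φ(0.8640) = 0.8062

hit rate = 0.806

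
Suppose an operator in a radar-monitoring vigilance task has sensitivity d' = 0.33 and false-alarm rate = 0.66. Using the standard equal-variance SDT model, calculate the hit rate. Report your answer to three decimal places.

z(false-alarm rate) = z(0.66) = 0.4125
z(H) = z(FA) + d' = 0.4125 + 0.33 = 0.7425
hit rate = Φ(0.7425) = 0.7711

hit rate = 0.771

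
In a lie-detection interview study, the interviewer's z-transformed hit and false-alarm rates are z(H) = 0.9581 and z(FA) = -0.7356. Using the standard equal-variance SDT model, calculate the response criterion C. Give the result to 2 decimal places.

c = −½·[z(H) + z(FA)] = −½·(0.9581 + (-0.7356)) = -0.11125
c < 0: the interviewer has a liberal response bias.

C = -0.11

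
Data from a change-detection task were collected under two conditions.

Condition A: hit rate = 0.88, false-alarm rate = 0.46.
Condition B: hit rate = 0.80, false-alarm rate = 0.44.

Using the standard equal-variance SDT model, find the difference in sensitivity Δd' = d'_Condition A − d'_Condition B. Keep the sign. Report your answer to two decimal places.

Condition A: z(0.88) = 1.175, z(0.46) = -0.100, d' = 1.275
Condition B: z(0.80) = 0.842, z(0.44) = -0.151, d' = 0.993
Δd' = d'_Condition A − d'_Condition B = 1.275 − 0.993 = 0.282
Condition A has the higher sensitivity.

Δd' = 0.28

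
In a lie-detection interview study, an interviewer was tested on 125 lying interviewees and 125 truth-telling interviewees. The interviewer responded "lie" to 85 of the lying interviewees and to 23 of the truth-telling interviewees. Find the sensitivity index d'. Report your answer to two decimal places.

d' = 1.37

H = 85/125 = 0.6800
FA = 23/125 = 0.1840
z(0.6800) = 0.4677, z(0.1840) = -0.9002
d' = z(H) − z(FA) = 0.4677 − (-0.9002) = 1.3679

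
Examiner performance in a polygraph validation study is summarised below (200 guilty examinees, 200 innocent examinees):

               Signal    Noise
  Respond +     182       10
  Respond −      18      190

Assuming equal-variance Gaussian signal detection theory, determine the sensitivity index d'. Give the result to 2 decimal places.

d' = 2.99

H = 182/200 = 0.9100
FA = 10/200 = 0.0500
Φ⁻¹(H) = 1.341
Φ⁻¹(FA) = -1.645
d' = z(H) − z(FA) = 1.341 − (-1.645) = 2.986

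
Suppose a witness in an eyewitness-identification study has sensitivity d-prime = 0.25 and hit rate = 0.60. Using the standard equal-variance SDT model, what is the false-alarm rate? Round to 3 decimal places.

false-alarm rate = 0.501

z(hit rate) = z(0.60) = 0.2533
z(FA) = z(H) − d' = 0.2533 − 0.25 = 0.0033
false-alarm rate = Φ(0.0033) = 0.5013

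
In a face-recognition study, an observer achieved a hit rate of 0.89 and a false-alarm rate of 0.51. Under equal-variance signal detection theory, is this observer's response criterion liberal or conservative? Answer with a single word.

z(H) = 1.227, z(FA) = 0.025
c = −½·(z(H) + z(FA)) = -0.626
c < 0 → liberal criterion (biased toward responding “yes”).

liberal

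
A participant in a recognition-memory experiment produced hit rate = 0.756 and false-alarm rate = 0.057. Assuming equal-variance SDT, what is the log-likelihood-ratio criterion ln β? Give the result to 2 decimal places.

z(H) = z(0.756) = 0.693
z(FA) = z(0.057) = -1.580
ln β = −½·[z(H)² − z(FA)²] = −0.5 × (0.480 − 2.496) = 1.008

ln β = 1.01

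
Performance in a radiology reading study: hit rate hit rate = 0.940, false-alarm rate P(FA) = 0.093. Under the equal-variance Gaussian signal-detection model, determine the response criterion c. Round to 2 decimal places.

c = -0.12

z(H) = z(0.940) = 1.5548
z(FA) = z(0.093) = -1.3225
c = −½·[z(H) + z(FA)] = −0.5 × (1.5548 + (-1.3225)) = -0.11615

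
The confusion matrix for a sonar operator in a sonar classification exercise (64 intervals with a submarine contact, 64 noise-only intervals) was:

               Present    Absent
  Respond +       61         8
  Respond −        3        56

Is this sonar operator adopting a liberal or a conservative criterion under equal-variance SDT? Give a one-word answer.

z(H) = 1.676, z(FA) = -1.150
c = −½·(z(H) + z(FA)) = -0.263
c < 0 → liberal criterion (biased toward responding “yes”).

liberal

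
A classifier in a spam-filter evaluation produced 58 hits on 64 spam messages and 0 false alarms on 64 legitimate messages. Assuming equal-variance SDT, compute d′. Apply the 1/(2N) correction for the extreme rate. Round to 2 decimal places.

d′ = 3.74

The false-alarm rate is 0/64 = 0, so apply the 1/(2N) correction: FA → 1/(2·64) = 0.00781.
z(H) = z(0.90625) = 1.318
z(FA) = z(0.00781) = -2.418
d' = 1.318 − (-2.418) = 3.736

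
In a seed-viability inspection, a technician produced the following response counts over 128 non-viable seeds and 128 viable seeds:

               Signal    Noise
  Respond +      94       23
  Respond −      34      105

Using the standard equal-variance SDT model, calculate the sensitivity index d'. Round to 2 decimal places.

H = 94/128 = 0.7344
FA = 23/128 = 0.1797
z(H) = 0.6262
z(FA) = -0.9165
d' = z(H) − z(FA) = 0.6262 − (-0.9165) = 1.5427

d' = 1.54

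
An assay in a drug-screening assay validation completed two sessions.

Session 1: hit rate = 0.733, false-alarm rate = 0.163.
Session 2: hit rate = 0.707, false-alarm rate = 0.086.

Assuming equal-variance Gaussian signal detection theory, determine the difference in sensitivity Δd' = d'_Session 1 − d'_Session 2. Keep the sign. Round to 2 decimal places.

Δd' = -0.31

Session 1: z(0.733) = 0.622, z(0.163) = -0.982, d' = 1.604
Session 2: z(0.707) = 0.545, z(0.086) = -1.366, d' = 1.911
Δd' = d'_Session 1 − d'_Session 2 = 1.604 − 1.911 = -0.307
Session 2 has the higher sensitivity.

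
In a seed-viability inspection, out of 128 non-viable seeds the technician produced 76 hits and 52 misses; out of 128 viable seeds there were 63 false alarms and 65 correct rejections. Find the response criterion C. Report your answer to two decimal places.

H = 76/128 = 0.5938
FA = 63/128 = 0.4922
z(0.5938) = 0.237, z(0.4922) = -0.020
c = −½·[z(H) + z(FA)] = −0.5 × (0.237 + (-0.020)) = -0.1085

C = -0.11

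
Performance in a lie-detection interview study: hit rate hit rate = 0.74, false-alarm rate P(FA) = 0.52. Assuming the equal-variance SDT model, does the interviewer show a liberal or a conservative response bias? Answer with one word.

liberal

z(H) = 0.643, z(FA) = 0.050
c = −½·(z(H) + z(FA)) = -0.3465
c < 0 → liberal criterion (biased toward responding “yes”).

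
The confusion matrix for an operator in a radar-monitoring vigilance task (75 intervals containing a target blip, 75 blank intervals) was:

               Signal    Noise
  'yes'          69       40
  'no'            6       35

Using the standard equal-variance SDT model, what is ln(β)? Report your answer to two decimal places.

ln β = -0.98

H = 69/75 = 0.9200
FA = 40/75 = 0.5333
Φ⁻¹(0.9200) = 1.405, Φ⁻¹(0.5333) = 0.084
ln β = −½·[z(H)² − z(FA)²] = −0.5 × (1.974 − 0.007) = -0.9835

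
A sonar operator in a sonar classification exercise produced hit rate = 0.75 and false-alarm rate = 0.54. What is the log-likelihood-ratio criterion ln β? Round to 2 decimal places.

ln β = -0.22

z(H) = z(0.75) = 0.674
z(FA) = z(0.54) = 0.100
ln β = −½·[z(H)² − z(FA)²] = −0.5 × (0.454 − 0.010) = -0.222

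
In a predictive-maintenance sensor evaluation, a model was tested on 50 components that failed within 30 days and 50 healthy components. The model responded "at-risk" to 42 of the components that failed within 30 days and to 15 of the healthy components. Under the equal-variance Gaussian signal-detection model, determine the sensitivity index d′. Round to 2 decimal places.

d′ = 1.52

H = 42/50 = 0.8400
FA = 15/50 = 0.3000
Φ⁻¹(H) = 0.994
Φ⁻¹(FA) = -0.524
d' = z(H) − z(FA) = 0.994 − (-0.524) = 1.518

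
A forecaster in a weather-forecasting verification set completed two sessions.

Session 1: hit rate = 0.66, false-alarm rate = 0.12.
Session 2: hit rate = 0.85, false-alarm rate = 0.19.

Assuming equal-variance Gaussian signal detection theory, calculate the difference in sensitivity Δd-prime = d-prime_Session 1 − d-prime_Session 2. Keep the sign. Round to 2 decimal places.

Session 1: z(0.66) = 0.412, z(0.12) = -1.175, d' = 1.587
Session 2: z(0.85) = 1.036, z(0.19) = -0.878, d' = 1.914
Δd' = d'_Session 1 − d'_Session 2 = 1.587 − 1.914 = -0.327
Session 2 has the higher sensitivity.

Δd-prime = -0.33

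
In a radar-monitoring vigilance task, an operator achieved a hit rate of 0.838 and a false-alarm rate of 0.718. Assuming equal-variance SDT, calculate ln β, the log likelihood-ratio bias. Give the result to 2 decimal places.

ln β = -0.32

z(H) = z(0.838) = 0.986
z(FA) = z(0.718) = 0.577
ln β = −½·[z(H)² − z(FA)²] = −0.5 × (0.972 − 0.333) = -0.3195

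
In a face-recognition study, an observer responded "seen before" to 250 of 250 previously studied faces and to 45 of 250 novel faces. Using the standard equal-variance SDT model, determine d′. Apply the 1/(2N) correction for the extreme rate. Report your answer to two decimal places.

d′ = 3.79

The hit rate is 250/250 = 1, so apply the 1/(2N) correction: H → 1 − 1/(2·250) = 0.99800.
z(H) = z(0.99800) = 2.878
z(FA) = z(0.18000) = -0.915
d' = 2.878 − (-0.915) = 3.793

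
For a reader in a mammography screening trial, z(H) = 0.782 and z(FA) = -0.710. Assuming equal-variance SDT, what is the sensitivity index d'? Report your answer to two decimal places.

d' = z(H) − z(FA) = 0.782 − (-0.710) = 1.492

d' = 1.49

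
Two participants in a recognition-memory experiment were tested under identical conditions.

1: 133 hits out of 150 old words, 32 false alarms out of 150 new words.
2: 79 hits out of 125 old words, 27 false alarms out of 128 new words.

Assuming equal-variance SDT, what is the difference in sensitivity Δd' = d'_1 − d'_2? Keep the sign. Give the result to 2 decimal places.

Δd' = 0.86

1: z(0.8867) = 1.209, z(0.2133) = -0.795, d' = 2.004
2: z(0.6320) = 0.337, z(0.2109) = -0.803, d' = 1.140
Δd' = d'_1 − d'_2 = 2.004 − 1.140 = 0.864
1 has the higher sensitivity.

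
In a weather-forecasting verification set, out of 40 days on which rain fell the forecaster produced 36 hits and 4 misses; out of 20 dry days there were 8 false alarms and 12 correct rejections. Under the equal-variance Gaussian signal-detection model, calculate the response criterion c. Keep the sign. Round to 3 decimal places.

H = 36/40 = 0.9000
FA = 8/20 = 0.4000
Φ⁻¹(0.9000) = 1.2816, Φ⁻¹(0.4000) = -0.2533
c = −½·[z(H) + z(FA)] = −0.5 × (1.2816 + (-0.2533)) = -0.51415
c < 0: the forecaster has a liberal response bias.

c = -0.514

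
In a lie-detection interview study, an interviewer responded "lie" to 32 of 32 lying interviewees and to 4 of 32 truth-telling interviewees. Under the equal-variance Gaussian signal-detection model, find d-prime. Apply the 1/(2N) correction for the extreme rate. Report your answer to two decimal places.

The hit rate is 32/32 = 1, so apply the 1/(2N) correction: H → 1 − 1/(2·32) = 0.98438.
z(H) = z(0.98438) = 2.154
z(FA) = z(0.12500) = -1.150
d' = 2.154 − (-1.150) = 3.304

d-prime = 3.30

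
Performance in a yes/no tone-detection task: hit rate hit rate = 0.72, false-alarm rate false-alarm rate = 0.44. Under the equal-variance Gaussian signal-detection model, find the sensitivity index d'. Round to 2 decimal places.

z(H) = 0.583
z(FA) = -0.151
d' = z(H) − z(FA) = 0.583 − (-0.151) = 0.734

d' = 0.73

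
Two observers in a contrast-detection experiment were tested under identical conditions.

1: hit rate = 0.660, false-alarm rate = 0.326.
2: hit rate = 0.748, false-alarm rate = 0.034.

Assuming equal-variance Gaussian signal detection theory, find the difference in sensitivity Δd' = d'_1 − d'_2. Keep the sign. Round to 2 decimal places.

1: z(0.660) = 0.412, z(0.326) = -0.451, d' = 0.863
2: z(0.748) = 0.668, z(0.034) = -1.825, d' = 2.493
Δd' = d'_1 − d'_2 = 0.863 − 2.493 = -1.630
2 has the higher sensitivity.

Δd' = -1.63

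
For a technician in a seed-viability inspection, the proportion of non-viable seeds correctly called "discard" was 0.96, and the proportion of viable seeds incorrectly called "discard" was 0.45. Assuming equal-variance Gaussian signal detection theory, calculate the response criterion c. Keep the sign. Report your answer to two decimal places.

c = -0.81

z(H) = z(0.96) = 1.751
z(FA) = z(0.45) = -0.126
c = −½·[z(H) + z(FA)] = −0.5 × (1.751 + (-0.126)) = -0.8125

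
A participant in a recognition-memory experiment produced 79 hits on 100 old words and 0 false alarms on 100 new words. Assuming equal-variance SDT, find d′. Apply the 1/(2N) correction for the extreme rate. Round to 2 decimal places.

The false-alarm rate is 0/100 = 0, so apply the 1/(2N) correction: FA → 1/(2·100) = 0.00500.
z(H) = z(0.79000) = 0.806
z(FA) = z(0.00500) = -2.576
d' = 0.806 − (-2.576) = 3.382

d′ = 3.38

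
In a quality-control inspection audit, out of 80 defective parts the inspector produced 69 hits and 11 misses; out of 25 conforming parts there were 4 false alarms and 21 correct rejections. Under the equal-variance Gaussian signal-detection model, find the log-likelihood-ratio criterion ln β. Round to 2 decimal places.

ln β = -0.10

H = 69/80 = 0.8625
FA = 4/25 = 0.1600
Φ⁻¹(H) = 1.092
Φ⁻¹(FA) = -0.994
ln β = −½·[z(H)² − z(FA)²] = −0.5 × (1.192 − 0.988) = -0.102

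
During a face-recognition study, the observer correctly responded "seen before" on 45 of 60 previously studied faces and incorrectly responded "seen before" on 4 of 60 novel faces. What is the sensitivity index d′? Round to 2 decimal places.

d′ = 2.18

H = 45/60 = 0.7500
FA = 4/60 = 0.0667
z(H) = z(0.7500) = 0.674
z(FA) = z(0.0667) = -1.501
d' = z(H) − z(FA) = 0.674 − (-1.501) = 2.175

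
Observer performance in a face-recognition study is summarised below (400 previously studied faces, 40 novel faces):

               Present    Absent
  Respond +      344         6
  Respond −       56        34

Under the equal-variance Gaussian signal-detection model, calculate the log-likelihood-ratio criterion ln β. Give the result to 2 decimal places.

ln β = -0.05

H = 344/400 = 0.8600
FA = 6/40 = 0.1500
Φ⁻¹(H) = Φ⁻¹(0.8600) = 1.080
Φ⁻¹(FA) = Φ⁻¹(0.1500) = -1.036
ln β = −½·[z(H)² − z(FA)²] = −0.5 × (1.166 − 1.073) = -0.0465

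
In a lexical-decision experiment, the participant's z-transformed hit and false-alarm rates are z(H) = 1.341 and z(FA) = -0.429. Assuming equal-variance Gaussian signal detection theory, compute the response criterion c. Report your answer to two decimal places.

c = -0.46

c = −½·[z(H) + z(FA)] = −½·(1.341 + (-0.429)) = -0.456
c < 0: the participant has a liberal response bias.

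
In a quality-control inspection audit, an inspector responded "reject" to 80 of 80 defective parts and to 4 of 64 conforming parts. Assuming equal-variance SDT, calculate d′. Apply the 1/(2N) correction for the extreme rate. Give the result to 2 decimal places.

d′ = 4.03

The hit rate is 80/80 = 1, so apply the 1/(2N) correction: H → 1 − 1/(2·80) = 0.99375.
z(H) = z(0.99375) = 2.498
z(FA) = z(0.06250) = -1.534
d' = 2.498 − (-1.534) = 4.032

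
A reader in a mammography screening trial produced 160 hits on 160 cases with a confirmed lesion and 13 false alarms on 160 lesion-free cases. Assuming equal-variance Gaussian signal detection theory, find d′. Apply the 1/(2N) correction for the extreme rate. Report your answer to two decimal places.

d′ = 4.13

The hit rate is 160/160 = 1, so apply the 1/(2N) correction: H → 1 − 1/(2·160) = 0.99687.
z(H) = z(0.99687) = 2.734
z(FA) = z(0.08125) = -1.397
d' = 2.734 − (-1.397) = 4.131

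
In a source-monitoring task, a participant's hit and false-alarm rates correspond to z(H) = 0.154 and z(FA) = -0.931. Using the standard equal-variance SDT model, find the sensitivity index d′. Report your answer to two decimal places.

d' = z(H) − z(FA) = 0.154 − (-0.931) = 1.085

d′ = 1.09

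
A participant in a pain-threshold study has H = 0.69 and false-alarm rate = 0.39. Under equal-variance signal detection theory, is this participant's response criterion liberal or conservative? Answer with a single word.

liberal

z(H) = 0.496, z(FA) = -0.279
c = −½·(z(H) + z(FA)) = -0.1085
c < 0 → liberal criterion (biased toward responding “yes”).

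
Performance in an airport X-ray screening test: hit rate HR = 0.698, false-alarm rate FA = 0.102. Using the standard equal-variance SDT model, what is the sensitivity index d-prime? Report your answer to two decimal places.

d-prime = 1.79

z(0.698) = 0.519, z(0.102) = -1.270
d' = z(H) − z(FA) = 0.519 − (-1.270) = 1.789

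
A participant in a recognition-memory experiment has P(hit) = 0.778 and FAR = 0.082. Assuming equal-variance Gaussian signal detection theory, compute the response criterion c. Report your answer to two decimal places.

c = 0.31

z(H) = z(0.778) = 0.765
z(FA) = z(0.082) = -1.392
c = −½·[z(H) + z(FA)] = −0.5 × (0.765 + (-1.392)) = 0.3135
c > 0: the participant has a conservative response bias.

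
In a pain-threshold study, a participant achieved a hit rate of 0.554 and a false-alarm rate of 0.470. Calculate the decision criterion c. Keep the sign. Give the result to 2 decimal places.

z(H) = 0.136
z(FA) = -0.075
c = −½·[z(H) + z(FA)] = −0.5 × (0.136 + (-0.075)) = -0.0305
c < 0: the participant has a liberal response bias.

c = -0.03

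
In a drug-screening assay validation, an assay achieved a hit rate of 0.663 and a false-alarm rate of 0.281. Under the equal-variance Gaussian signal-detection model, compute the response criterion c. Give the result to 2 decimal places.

z(H) = z(0.663) = 0.4207
z(FA) = z(0.281) = -0.5799
c = −½·[z(H) + z(FA)] = −0.5 × (0.4207 + (-0.5799)) = 0.0796
c > 0: the assay has a conservative response bias.

c = 0.08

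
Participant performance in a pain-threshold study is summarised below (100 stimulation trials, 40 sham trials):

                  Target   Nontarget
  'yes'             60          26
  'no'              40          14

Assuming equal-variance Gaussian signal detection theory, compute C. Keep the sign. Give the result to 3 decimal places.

H = 60/100 = 0.6000
FA = 26/40 = 0.6500
z(H) = z(0.6000) = 0.2533
z(FA) = z(0.6500) = 0.3853
c = −½·[z(H) + z(FA)] = −0.5 × (0.2533 + 0.3853) = -0.3193
c < 0: the participant has a liberal response bias.

C = -0.319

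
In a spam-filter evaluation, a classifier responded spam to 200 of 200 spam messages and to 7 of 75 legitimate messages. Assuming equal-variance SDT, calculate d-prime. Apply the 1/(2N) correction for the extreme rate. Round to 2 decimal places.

The hit rate is 200/200 = 1, so apply the 1/(2N) correction: H → 1 − 1/(2·200) = 0.99750.
z(H) = z(0.99750) = 2.807
z(FA) = z(0.09333) = -1.321
d' = 2.807 − (-1.321) = 4.128

d-prime = 4.13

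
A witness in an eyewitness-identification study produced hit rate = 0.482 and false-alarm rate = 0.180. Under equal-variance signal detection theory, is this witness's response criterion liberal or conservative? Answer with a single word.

conservative

z(H) = -0.045, z(FA) = -0.915
c = −½·(z(H) + z(FA)) = 0.480
c > 0 → conservative criterion (biased toward responding “no”).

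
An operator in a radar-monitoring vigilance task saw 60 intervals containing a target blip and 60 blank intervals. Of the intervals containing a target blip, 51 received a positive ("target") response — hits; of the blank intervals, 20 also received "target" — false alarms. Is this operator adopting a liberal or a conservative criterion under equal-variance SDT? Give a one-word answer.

z(H) = 1.036, z(FA) = -0.431
c = −½·(z(H) + z(FA)) = -0.3025
c < 0 → liberal criterion (biased toward responding “yes”).

liberal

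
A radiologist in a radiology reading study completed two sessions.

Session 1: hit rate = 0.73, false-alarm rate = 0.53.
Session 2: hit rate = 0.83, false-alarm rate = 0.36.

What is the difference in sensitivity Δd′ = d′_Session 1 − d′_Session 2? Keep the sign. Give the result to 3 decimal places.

Session 1: z(0.73) = 0.6128, z(0.53) = 0.0753, d' = 0.5375
Session 2: z(0.83) = 0.9542, z(0.36) = -0.3585, d' = 1.3127
Δd' = d'_Session 1 − d'_Session 2 = 0.5375 − 1.3127 = -0.7752
Session 2 has the higher sensitivity.

Δd′ = -0.775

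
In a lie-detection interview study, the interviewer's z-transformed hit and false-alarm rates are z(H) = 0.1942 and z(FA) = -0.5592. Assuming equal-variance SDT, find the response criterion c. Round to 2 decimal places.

c = 0.18

c = −½·[z(H) + z(FA)] = −½·(0.1942 + (-0.5592)) = 0.1825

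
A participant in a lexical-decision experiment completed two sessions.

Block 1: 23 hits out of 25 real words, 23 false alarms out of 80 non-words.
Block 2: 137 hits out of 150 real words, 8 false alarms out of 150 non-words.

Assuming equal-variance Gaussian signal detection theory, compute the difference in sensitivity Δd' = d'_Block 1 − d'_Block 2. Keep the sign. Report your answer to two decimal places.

Δd' = -1.01

Block 1: z(0.9200) = 1.405, z(0.2875) = -0.561, d' = 1.966
Block 2: z(0.9133) = 1.361, z(0.0533) = -1.614, d' = 2.975
Δd' = d'_Block 1 − d'_Block 2 = 1.966 − 2.975 = -1.009
Block 2 has the higher sensitivity.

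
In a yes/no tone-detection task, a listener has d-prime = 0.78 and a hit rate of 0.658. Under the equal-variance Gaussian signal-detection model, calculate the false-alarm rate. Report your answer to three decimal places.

false-alarm rate = 0.355

z(hit rate) = z(0.658) = 0.4070
z(FA) = z(H) − d' = 0.4070 − 0.78 = -0.3730
false-alarm rate = Φ(-0.3730) = 0.3546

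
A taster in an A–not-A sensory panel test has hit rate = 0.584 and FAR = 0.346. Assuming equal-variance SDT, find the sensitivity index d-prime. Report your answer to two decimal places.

z(H) = 0.212
z(FA) = -0.396
d' = z(H) − z(FA) = 0.212 − (-0.396) = 0.608

d-prime = 0.61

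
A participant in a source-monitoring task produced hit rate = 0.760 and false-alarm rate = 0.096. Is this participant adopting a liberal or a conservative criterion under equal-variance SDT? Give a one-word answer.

conservative

z(H) = 0.706, z(FA) = -1.305
c = −½·(z(H) + z(FA)) = 0.2995
c > 0 → conservative criterion (biased toward responding “no”).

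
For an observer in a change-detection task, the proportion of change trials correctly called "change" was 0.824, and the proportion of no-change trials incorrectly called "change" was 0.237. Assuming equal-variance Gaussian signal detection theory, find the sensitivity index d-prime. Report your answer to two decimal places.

d-prime = 1.65

z(0.824) = 0.931, z(0.237) = -0.716
d' = z(H) − z(FA) = 0.931 − (-0.716) = 1.647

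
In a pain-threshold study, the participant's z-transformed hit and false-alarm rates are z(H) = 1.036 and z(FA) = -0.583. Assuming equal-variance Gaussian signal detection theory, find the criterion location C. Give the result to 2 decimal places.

C = -0.23

c = −½·[z(H) + z(FA)] = −½·(1.036 + (-0.583)) = -0.2265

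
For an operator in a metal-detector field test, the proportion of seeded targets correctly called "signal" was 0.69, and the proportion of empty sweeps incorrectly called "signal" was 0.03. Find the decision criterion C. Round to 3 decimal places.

z(0.69) = 0.4959, z(0.03) = -1.8808
c = −½·[z(H) + z(FA)] = −0.5 × (0.4959 + (-1.8808)) = 0.69245

C = 0.692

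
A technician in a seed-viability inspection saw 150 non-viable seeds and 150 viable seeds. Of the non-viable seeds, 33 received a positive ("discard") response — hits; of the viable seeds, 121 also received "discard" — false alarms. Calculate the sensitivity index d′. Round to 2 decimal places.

d′ = -1.64

H = 33/150 = 0.2200
FA = 121/150 = 0.8067
Φ⁻¹(0.2200) = -0.772, Φ⁻¹(0.8067) = 0.866
d' = z(H) − z(FA) = -0.772 − 0.866 = -1.638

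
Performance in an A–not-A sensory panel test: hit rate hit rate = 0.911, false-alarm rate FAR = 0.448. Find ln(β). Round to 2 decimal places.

ln β = -0.90

z(0.911) = 1.347, z(0.448) = -0.131
ln β = −½·[z(H)² − z(FA)²] = −0.5 × (1.814 − 0.017) = -0.8985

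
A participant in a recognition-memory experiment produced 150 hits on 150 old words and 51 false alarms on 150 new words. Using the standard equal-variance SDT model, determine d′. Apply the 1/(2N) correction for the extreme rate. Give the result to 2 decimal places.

d′ = 3.13

The hit rate is 150/150 = 1, so apply the 1/(2N) correction: H → 1 − 1/(2·150) = 0.99667.
z(H) = z(0.99667) = 2.713
z(FA) = z(0.34000) = -0.412
d' = 2.713 − (-0.412) = 3.125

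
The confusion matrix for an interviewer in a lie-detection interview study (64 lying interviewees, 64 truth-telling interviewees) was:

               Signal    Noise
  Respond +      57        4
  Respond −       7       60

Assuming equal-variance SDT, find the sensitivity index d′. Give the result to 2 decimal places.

d′ = 2.76

H = 57/64 = 0.8906
FA = 4/64 = 0.0625
Φ⁻¹(H) = 1.230
Φ⁻¹(FA) = -1.534
d' = z(H) − z(FA) = 1.230 − (-1.534) = 2.764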